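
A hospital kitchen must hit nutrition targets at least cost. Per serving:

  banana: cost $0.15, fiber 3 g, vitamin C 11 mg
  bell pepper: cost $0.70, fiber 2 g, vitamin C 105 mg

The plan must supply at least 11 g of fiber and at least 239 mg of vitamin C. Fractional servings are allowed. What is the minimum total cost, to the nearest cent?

$1.77

Minimising a linear cost over {fiber ≥ 11, vitamin C ≥ 239, servings ≥ 0} — the optimum is at a vertex, using one or two foods.
banana only: max(11/3, 239/11) = 21.73 servings → $3.26.
bell pepper only: max(11/2, 239/105) = 5.5 servings → $3.85.
banana + bell pepper with both tight: 2.311 servings and 2.034 servings → $1.77.
So the least-cost plan costs $1.77.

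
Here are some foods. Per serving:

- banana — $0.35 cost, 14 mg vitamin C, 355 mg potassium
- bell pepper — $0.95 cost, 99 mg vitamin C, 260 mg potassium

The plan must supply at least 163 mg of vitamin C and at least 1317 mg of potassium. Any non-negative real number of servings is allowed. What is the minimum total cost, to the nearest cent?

$2.17

A basic optimal solution has at most two foods positive. Try each food alone and each pair with both targets met exactly.
banana only: max(163/14, 1317/355) = 11.64 servings → $4.08.
bell pepper only: max(163/99, 1317/260) = 5.065 servings → $4.81.
banana + bell pepper with both tight: 2.793 servings and 1.251 servings → $2.17.
Cheapest feasible corner: $2.17.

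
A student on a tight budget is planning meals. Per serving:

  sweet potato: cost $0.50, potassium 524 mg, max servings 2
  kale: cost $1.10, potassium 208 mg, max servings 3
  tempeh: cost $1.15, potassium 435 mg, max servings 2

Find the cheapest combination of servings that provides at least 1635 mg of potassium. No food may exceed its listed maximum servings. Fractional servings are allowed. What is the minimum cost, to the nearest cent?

$2.55

Cost per mg of potassium: sweet potato $0.0010, tempeh $0.0026, kale $0.0053.
Take 2 servings of sweet potato: +1048.0 mg potassium for $1.00 (total $1.00, still need 587.0 mg).
Take 1.349 servings of tempeh: +587.0 mg potassium for $1.55 (total $2.55, still need 0.0 mg).
Greedy by cheapest-per-mg is optimal for a single linear constraint, so the minimum cost is $2.55.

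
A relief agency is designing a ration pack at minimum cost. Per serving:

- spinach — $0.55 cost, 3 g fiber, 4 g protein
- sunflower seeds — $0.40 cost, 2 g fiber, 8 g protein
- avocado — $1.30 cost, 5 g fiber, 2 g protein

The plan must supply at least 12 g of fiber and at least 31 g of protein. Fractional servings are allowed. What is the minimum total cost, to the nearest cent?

At the optimum either one food covers both requirements or two foods hit both targets exactly; no other combination can be cheaper.
spinach only: max(12/3, 31/4) = 7.75 servings → $4.26.
sunflower seeds only: max(12/2, 31/8) = 6 servings → $2.40.
avocado only: max(12/5, 31/2) = 15.5 servings → $20.15.
spinach + sunflower seeds with both tight: 2.125 servings and 2.812 servings → $2.29.
spinach + avocado: the both-tight solution has a negative serving — not a feasible corner.
sunflower seeds + avocado with both tight: 3.639 servings and 0.9444 servings → $2.68.
The minimum over all feasible corners is $2.29.

$2.29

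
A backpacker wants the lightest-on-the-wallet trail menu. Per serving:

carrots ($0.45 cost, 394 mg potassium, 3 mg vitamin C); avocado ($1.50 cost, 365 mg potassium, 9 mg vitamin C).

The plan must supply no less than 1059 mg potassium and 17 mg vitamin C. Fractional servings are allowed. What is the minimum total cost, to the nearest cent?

$2.55

Two binding constraints pin down two serving amounts, so the optimal mix uses at most two foods. The candidates are each food alone (scaled to the tighter of potassium/vitamin C) and each pair with both constraints tight.
carrots only: max(1059/394, 17/3) = 5.667 servings → $2.55.
avocado only: max(1059/365, 17/9) = 2.901 servings → $4.35.
carrots + avocado with both tight: 1.357 servings and 1.437 servings → $2.77.
So the least-cost plan costs $2.55.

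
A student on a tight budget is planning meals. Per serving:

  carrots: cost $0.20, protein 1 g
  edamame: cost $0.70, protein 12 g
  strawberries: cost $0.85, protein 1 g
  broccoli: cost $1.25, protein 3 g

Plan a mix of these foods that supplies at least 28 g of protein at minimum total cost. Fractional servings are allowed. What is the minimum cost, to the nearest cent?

Cost per g of protein: edamame $0.0583, carrots $0.2000, broccoli $0.4167, strawberries $0.8500.
With no serving limits, use only edamame: 28 g / 12 g = 2.333 servings × $0.70 = $1.63.

$1.63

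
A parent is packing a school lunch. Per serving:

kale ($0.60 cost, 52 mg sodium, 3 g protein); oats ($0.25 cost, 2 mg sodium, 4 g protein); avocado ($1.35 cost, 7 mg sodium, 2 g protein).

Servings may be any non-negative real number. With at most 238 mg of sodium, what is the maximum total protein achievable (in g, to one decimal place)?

Protein per mg sodium: oats 2, avocado 0.2857, kale 0.05769.
With no serving limits, spend the whole sodium allowance on oats: 238 mg / 2 mg × 4 g = 476.0 g.

476.0 g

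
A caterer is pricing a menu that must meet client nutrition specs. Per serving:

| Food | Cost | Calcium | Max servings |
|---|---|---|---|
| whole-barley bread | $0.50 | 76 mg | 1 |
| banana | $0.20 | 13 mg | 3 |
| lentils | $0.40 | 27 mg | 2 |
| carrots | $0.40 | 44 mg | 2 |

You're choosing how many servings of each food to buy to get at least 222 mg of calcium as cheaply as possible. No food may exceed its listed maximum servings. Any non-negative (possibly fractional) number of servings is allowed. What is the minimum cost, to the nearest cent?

Cost per mg of calcium: whole-barley bread $0.0066, carrots $0.0091, lentils $0.0148, banana $0.0154.
Take 1 serving of whole-barley bread: +76.0 mg calcium for $0.50 (total $0.50, still need 146.0 mg).
Take 2 servings of carrots: +88.0 mg calcium for $0.80 (total $1.30, still need 58.0 mg).
Take 2 servings of lentils: +54.0 mg calcium for $0.80 (total $2.10, still need 4.0 mg).
Take 0.3077 servings of banana: +4.0 mg calcium for $0.06 (total $2.16, still need 0.0 mg).
Filling from the cheapest source first is optimal under one linear minimum: $2.16.

$2.16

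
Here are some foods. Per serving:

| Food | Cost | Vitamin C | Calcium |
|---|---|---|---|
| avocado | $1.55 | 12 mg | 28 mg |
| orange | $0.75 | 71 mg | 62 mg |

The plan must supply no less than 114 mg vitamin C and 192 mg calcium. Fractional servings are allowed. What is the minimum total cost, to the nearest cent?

For a min-cost LP with two ≥-constraints, a basic feasible solution has at most two positive variables.
avocado only: max(114/12, 192/28) = 9.5 servings → $14.72.
orange only: max(114/71, 192/62) = 3.097 servings → $2.32.
avocado + orange with both tight: 5.277 servings and 0.7138 servings → $8.71.
Cheapest feasible corner: $2.32.

$2.32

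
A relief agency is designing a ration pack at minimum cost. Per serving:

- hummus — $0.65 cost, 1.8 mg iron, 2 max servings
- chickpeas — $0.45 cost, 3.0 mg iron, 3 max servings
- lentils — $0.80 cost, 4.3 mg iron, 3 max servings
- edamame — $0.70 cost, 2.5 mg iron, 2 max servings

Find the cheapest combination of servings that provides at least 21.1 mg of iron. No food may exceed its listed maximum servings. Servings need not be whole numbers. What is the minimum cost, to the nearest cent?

$3.60

Cost per mg of iron: chickpeas $0.1500, lentils $0.1860, edamame $0.2800, hummus $0.3611.
Take 3 servings of chickpeas: +9.0 mg iron for $1.35 (total $1.35, still need 12.1 mg).
Take 2.814 servings of lentils: +12.1 mg iron for $2.25 (total $3.60, still need 0.0 mg).
Greedy by cheapest-per-mg is optimal for a single linear constraint, so the minimum cost is $3.60.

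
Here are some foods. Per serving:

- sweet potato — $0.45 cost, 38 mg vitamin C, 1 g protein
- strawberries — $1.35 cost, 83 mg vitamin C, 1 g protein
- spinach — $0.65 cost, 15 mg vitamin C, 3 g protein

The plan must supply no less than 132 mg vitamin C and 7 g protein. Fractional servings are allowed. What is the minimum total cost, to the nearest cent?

$2.20

Two binding constraints pin down two serving amounts, so the optimal mix uses at most two foods. The candidates are each food alone (scaled to the tighter of vitamin C/protein) and each pair with both constraints tight.
sweet potato only: max(132/38, 7/1) = 7 servings → $3.15.
strawberries only: max(132/83, 7/1) = 7 servings → $9.45.
spinach only: max(132/15, 7/3) = 8.8 servings → $5.72.
sweet potato + strawberries with both targets exact would need a negative amount; discard.
sweet potato + spinach with both tight: 2.939 servings and 1.354 servings → $2.20.
strawberries + spinach with both tight: 1.244 servings and 1.919 servings → $2.93.
The minimum over all feasible corners is $2.20.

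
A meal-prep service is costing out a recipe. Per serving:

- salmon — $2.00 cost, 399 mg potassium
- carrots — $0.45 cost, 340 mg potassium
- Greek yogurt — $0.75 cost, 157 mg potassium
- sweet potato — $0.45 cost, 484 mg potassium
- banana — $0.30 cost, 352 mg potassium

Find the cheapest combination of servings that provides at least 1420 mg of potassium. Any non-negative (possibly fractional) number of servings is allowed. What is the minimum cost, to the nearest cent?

$1.21

Cost per mg of potassium: banana $0.0009, sweet potato $0.0009, carrots $0.0013, Greek yogurt $0.0048, salmon $0.0050.
With no serving limits, use only banana: 1420 mg / 352 mg = 4.034 servings × $0.30 = $1.21.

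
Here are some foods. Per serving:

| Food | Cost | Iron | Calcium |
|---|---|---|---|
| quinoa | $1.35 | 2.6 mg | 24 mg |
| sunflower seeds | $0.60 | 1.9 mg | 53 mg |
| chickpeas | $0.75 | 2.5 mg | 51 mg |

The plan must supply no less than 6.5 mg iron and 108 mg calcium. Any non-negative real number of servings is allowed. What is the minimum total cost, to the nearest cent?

Two binding constraints pin down two serving amounts, so the optimal mix uses at most two foods. The candidates are each food alone (scaled to the tighter of iron/calcium) and each pair with both constraints tight.
quinoa only: max(6.5/2.6, 108/24) = 4.5 servings → $6.08.
sunflower seeds only: max(6.5/1.9, 108/53) = 3.421 servings → $2.05.
chickpeas only: max(6.5/2.5, 108/51) = 2.6 servings → $1.95.
quinoa + sunflower seeds with both tight: 1.511 servings and 1.354 servings → $2.85.
quinoa + chickpeas with both tight: 0.8471 servings and 1.719 servings → $2.43.
sunflower seeds + chickpeas: intersection lies outside the first quadrant.
Cheapest feasible corner: $1.95.

$1.95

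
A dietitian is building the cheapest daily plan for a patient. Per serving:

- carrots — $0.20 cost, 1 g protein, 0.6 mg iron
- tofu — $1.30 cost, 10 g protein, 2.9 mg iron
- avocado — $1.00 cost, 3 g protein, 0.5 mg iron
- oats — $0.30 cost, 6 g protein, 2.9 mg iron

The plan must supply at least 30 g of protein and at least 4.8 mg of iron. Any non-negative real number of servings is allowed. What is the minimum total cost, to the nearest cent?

This is a tiny linear program; its minimum lies at a vertex of the feasible set. List the vertices and price them.
carrots only: max(30/1, 4.8/0.6) = 30 servings → $6.00.
tofu only: max(30/10, 4.8/2.9) = 3 servings → $3.90.
avocado only: max(30/3, 4.8/0.5) = 10 servings → $10.00.
oats only: max(30/6, 4.8/2.9) = 5 servings → $1.50.
carrots + tofu with both targets exact would need a negative amount; discard.
carrots + avocado: the both-tight solution has a negative serving — not a feasible corner.
carrots + oats with both targets exact would need a negative amount; discard.
tofu + avocado: intersection lies outside the first quadrant.
tofu + oats: the both-tight solution has a negative serving — not a feasible corner.
avocado + oats: the both-tight solution has a negative serving — not a feasible corner.
The minimum over all feasible corners is $1.50.

$1.50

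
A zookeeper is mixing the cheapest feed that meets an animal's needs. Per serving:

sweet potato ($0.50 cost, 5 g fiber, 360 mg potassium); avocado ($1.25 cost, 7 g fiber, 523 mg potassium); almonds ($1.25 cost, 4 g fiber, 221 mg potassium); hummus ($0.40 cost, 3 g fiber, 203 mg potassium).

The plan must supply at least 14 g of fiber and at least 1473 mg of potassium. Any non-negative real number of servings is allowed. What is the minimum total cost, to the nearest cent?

$2.05

sweet potato only: max(14/5, 1473/360) = 4.092 servings → $2.05.
avocado only: max(14/7, 1473/523) = 2.816 servings → $3.52.
almonds only: max(14/4, 1473/221) = 6.665 servings → $8.33.
hummus only: max(14/3, 1473/203) = 7.256 servings → $2.90.
sweet potato + avocado: the both-tight solution has a negative serving — not a feasible corner.
sweet potato + almonds with both targets exact would need a negative amount; discard.
sweet potato + hummus with both targets exact would need a negative amount; discard.
avocado + almonds: intersection lies outside the first quadrant.
avocado + hummus: the both-tight solution has a negative serving — not a feasible corner.
almonds + hummus with both targets exact would need a negative amount; discard.
So the least-cost plan costs $2.05.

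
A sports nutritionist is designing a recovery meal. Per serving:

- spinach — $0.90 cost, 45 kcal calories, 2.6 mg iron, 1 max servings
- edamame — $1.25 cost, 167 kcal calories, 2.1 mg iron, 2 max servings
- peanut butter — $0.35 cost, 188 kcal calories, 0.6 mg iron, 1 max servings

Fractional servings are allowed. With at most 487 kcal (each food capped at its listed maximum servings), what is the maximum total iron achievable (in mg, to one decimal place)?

Iron per kcal: spinach 0.05778, edamame 0.01257, peanut butter 0.003191.
Take 1 serving of spinach: uses 45 kcal, +2.6 mg iron (running total 2.6 mg).
Take 2 servings of edamame: uses 334 kcal, +4.2 mg iron (running total 6.8 mg).
Take 0.5745 servings of peanut butter: uses 108 kcal, +0.3 mg iron (running total 7.1 mg).
Greedy by best ratio exhausts the calories allowance optimally: 7.1 mg.

7.1 mg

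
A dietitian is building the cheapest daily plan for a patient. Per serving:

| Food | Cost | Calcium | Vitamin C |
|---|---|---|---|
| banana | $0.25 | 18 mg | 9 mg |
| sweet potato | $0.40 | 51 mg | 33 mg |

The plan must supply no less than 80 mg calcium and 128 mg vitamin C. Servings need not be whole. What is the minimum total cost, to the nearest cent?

$1.55

Minimising a linear cost over {calcium ≥ 80, vitamin C ≥ 128, servings ≥ 0} — the optimum is at a vertex, using one or two foods.
banana only: max(80/18, 128/9) = 14.22 servings → $3.56.
sweet potato only: max(80/51, 128/33) = 3.879 servings → $1.55.
banana + sweet potato: the both-tight solution has a negative serving — not a feasible corner.
The minimum over all feasible corners is $1.55.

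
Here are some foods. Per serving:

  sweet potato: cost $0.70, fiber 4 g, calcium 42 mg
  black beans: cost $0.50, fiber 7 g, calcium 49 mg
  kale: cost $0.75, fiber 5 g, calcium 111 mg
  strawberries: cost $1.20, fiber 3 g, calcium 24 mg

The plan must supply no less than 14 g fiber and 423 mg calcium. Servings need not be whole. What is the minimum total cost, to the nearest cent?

$2.86

At the optimum either one food covers both requirements or two foods hit both targets exactly; no other combination can be cheaper.
sweet potato only: max(14/4, 423/42) = 10.07 servings → $7.05.
black beans only: max(14/7, 423/49) = 8.633 servings → $4.32.
kale only: max(14/5, 423/111) = 3.811 servings → $2.86.
strawberries only: max(14/3, 423/24) = 17.62 servings → $21.15.
sweet potato + black beans: the both-tight solution has a negative serving — not a feasible corner.
sweet potato + kale: intersection lies outside the first quadrant.
sweet potato + strawberries with both targets exact would need a negative amount; discard.
black beans + kale: the both-tight solution has a negative serving — not a feasible corner.
black beans + strawberries: the both-tight solution has a negative serving — not a feasible corner.
kale + strawberries: intersection lies outside the first quadrant.
The minimum over all feasible corners is $2.86.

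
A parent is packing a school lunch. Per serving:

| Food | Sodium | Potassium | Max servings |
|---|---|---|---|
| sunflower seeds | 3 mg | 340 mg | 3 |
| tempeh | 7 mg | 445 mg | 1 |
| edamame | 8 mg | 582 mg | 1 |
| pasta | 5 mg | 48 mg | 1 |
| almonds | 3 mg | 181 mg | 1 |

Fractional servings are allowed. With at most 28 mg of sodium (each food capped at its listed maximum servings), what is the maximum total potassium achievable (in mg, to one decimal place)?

2237.6 mg

Potassium per mg sodium: sunflower seeds 113.3, edamame 72.75, tempeh 63.57, almonds 60.33, pasta 9.6.
Take 3 servings of sunflower seeds: uses 9 mg sodium, +1020.0 mg potassium (running total 1020.0 mg).
Take 1 serving of edamame: uses 8 mg sodium, +582.0 mg potassium (running total 1602.0 mg).
Take 1 serving of tempeh: uses 7 mg sodium, +445.0 mg potassium (running total 2047.0 mg).
Take 1 serving of almonds: uses 3 mg sodium, +181.0 mg potassium (running total 2228.0 mg).
Take 0.2 servings of pasta: uses 1 mg sodium, +9.6 mg potassium (running total 2237.6 mg).
Greedy by best ratio exhausts the sodium allowance optimally: 2237.6 mg.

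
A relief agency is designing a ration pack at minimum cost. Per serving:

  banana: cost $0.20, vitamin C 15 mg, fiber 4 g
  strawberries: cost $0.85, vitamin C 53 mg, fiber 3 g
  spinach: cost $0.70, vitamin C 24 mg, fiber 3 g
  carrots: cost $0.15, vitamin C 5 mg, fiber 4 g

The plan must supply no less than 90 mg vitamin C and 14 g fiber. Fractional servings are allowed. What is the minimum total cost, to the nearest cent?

For a min-cost LP with two ≥-constraints, a basic feasible solution has at most two positive variables.
banana only: max(90/15, 14/4) = 6 servings → $1.20.
strawberries only: max(90/53, 14/3) = 4.667 servings → $3.97.
spinach only: max(90/24, 14/3) = 4.667 servings → $3.27.
carrots only: max(90/5, 14/4) = 18 servings → $2.70.
banana + strawberries with both tight: 2.826 servings and 0.8982 servings → $1.33.
banana + spinach with both tight: 1.294 servings and 2.941 servings → $2.32.
banana + carrots: intersection lies outside the first quadrant.
strawberries + spinach with both targets exact would need a negative amount; discard.
strawberries + carrots with both tight: 1.472 servings and 2.396 servings → $1.61.
spinach + carrots with both tight: 3.58 servings and 0.8148 servings → $2.63.
So the least-cost plan costs $1.20.

$1.20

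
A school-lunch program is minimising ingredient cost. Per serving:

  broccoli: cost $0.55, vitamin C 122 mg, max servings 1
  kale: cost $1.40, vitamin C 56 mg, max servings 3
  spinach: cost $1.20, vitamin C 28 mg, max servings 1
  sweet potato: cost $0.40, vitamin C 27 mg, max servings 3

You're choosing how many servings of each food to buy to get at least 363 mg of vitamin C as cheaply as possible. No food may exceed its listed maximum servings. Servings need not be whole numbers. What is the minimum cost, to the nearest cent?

Cost per mg of vitamin C: broccoli $0.0045, sweet potato $0.0148, kale $0.0250, spinach $0.0429.
Take 1 serving of broccoli: +122.0 mg vitamin C for $0.55 (total $0.55, still need 241.0 mg).
Take 3 servings of sweet potato: +81.0 mg vitamin C for $1.20 (total $1.75, still need 160.0 mg).
Take 2.857 servings of kale: +160.0 mg vitamin C for $4.00 (total $5.75, still need 0.0 mg).
Filling from the cheapest source first is optimal under one linear minimum: $5.75.

$5.75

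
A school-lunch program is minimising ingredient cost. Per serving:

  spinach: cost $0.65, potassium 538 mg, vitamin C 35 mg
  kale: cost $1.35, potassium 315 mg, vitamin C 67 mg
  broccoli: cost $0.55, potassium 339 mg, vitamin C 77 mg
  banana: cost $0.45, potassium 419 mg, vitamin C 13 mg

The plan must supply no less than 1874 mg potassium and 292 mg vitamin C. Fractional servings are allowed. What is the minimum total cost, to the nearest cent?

At the optimum either one food covers both requirements or two foods hit both targets exactly; no other combination can be cheaper.
spinach only: max(1874/538, 292/35) = 8.343 servings → $5.42.
kale only: max(1874/315, 292/67) = 5.949 servings → $8.03.
broccoli only: max(1874/339, 292/77) = 5.528 servings → $3.04.
banana only: max(1874/419, 292/13) = 22.46 servings → $10.11.
spinach + kale with both tight: 1.342 servings and 3.657 servings → $5.81.
spinach + broccoli with both tight: 1.533 servings and 3.095 servings → $2.70.
spinach + banana: the both-tight solution has a negative serving — not a feasible corner.
kale + broccoli: the both-tight solution has a negative serving — not a feasible corner.
kale + banana with both tight: 4.086 servings and 1.4 servings → $6.15.
broccoli + banana with both tight: 3.518 servings and 1.627 servings → $2.67.
Cheapest feasible corner: $2.67.

$2.67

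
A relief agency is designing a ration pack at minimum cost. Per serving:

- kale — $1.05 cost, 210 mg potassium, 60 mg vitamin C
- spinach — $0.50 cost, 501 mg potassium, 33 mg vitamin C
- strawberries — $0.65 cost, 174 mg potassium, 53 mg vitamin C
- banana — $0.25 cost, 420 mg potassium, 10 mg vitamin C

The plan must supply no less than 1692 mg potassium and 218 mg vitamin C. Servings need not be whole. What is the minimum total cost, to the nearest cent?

$2.91

Check every corner: each single food scaled to meet both minima, and each pair solved so both constraints bind.
kale only: max(1692/210, 218/60) = 8.057 servings → $8.46.
spinach only: max(1692/501, 218/33) = 6.606 servings → $3.30.
strawberries only: max(1692/174, 218/53) = 9.724 servings → $6.32.
banana only: max(1692/420, 218/10) = 21.8 servings → $5.45.
kale + spinach with both tight: 2.308 servings and 2.41 servings → $3.63.
kale + strawberries: the both-tight solution has a negative serving — not a feasible corner.
kale + banana with both tight: 3.231 servings and 2.413 servings → $4.00.
spinach + strawberries with both tight: 2.486 servings and 2.565 servings → $2.91.
spinach + banana: the both-tight solution has a negative serving — not a feasible corner.
strawberries + banana with both tight: 3.637 servings and 2.522 servings → $2.99.
Cheapest feasible corner: $2.91.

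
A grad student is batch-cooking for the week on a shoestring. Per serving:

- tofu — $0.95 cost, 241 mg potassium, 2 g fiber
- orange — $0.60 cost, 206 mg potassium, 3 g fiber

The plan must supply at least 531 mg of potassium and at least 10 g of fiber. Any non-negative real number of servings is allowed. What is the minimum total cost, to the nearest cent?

$2.00

For a min-cost LP with two ≥-constraints, a basic feasible solution has at most two positive variables.
tofu only: max(531/241, 10/2) = 5 servings → $4.75.
orange only: max(531/206, 10/3) = 3.333 servings → $2.00.
tofu + orange: intersection lies outside the first quadrant.
So the least-cost plan costs $2.00.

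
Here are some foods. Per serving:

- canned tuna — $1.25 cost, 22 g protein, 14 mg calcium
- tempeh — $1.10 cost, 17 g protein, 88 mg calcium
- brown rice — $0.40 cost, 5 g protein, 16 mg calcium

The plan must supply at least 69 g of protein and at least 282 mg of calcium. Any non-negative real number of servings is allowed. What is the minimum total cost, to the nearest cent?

Minimising a linear cost over {protein ≥ 69, calcium ≥ 282, servings ≥ 0} — the optimum is at a vertex, using one or two foods.
canned tuna only: max(69/22, 282/14) = 20.14 servings → $25.18.
tempeh only: max(69/17, 282/88) = 4.059 servings → $4.46.
brown rice only: max(69/5, 282/16) = 17.62 servings → $7.05.
canned tuna + tempeh with both tight: 0.7527 servings and 3.085 servings → $4.33.
canned tuna + brown rice: the both-tight solution has a negative serving — not a feasible corner.
tempeh + brown rice with both tight: 1.821 servings and 7.607 servings → $5.05.
So the least-cost plan costs $4.33.

$4.33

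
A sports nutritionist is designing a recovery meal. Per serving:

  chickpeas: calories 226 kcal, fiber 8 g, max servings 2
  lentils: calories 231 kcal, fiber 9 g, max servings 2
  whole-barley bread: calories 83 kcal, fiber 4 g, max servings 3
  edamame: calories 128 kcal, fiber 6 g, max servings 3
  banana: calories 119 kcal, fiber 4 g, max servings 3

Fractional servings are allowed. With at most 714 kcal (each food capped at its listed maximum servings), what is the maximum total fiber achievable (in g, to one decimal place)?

Fiber per kcal: whole-barley bread 0.04819, edamame 0.04688, lentils 0.03896, chickpeas 0.0354, banana 0.03361.
Take 3 servings of whole-barley bread: uses 249 kcal, +12.0 g fiber (running total 12.0 g).
Take 3 servings of edamame: uses 384 kcal, +18.0 g fiber (running total 30.0 g).
Take 0.3506 servings of lentils: uses 81 kcal, +3.2 g fiber (running total 33.2 g).
Greedy by best ratio exhausts the calories allowance optimally: 33.2 g.

33.2 g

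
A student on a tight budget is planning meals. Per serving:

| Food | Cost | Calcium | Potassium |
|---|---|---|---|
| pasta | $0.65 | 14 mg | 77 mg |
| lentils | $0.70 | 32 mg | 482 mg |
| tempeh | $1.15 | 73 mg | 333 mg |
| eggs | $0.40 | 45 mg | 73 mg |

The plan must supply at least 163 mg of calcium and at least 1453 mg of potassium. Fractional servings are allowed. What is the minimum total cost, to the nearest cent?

For a min-cost LP with two ≥-constraints, a basic feasible solution has at most two positive variables.
pasta only: max(163/14, 1453/77) = 18.87 servings → $12.27.
lentils only: max(163/32, 1453/482) = 5.094 servings → $3.57.
tempeh only: max(163/73, 1453/333) = 4.363 servings → $5.02.
eggs only: max(163/45, 1453/73) = 19.9 servings → $7.96.
pasta + lentils with both tight: 7.486 servings and 1.819 servings → $6.14.
pasta + tempeh with both targets exact would need a negative amount; discard.
pasta + eggs with both targets exact would need a negative amount; discard.
lentils + tempeh with both tight: 2.111 servings and 1.307 servings → $2.98.
lentils + eggs with both tight: 2.764 servings and 1.657 servings → $2.60.
tempeh + eggs with both targets exact would need a negative amount; discard.
The minimum over all feasible corners is $2.60.

$2.60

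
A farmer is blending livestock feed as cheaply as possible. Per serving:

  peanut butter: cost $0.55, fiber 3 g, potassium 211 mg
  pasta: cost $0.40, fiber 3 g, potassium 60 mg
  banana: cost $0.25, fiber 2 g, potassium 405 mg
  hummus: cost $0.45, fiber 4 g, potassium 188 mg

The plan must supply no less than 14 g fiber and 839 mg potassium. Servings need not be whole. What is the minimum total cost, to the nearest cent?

peanut butter only: max(14/3, 839/211) = 4.667 servings → $2.57.
pasta only: max(14/3, 839/60) = 13.98 servings → $5.59.
banana only: max(14/2, 839/405) = 7 servings → $1.75.
hummus only: max(14/4, 839/188) = 4.463 servings → $2.01.
peanut butter + pasta with both tight: 3.702 servings and 0.9647 servings → $2.42.
peanut butter + banana with both targets exact would need a negative amount; discard.
peanut butter + hummus with both tight: 2.586 servings and 1.561 servings → $2.12.
pasta + banana with both tight: 3.646 servings and 1.532 servings → $1.84.
pasta + hummus: the both-tight solution has a negative serving — not a feasible corner.
banana + hummus with both tight: 0.582 servings and 3.209 servings → $1.59.
So the least-cost plan costs $1.59.

$1.59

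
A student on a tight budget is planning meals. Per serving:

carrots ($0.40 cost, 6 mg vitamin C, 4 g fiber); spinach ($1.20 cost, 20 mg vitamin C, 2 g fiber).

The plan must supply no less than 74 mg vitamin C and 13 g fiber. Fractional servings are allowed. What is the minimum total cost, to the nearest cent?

The cheapest plan sits at a corner of the feasible region — with two constraints it uses at most two foods.
carrots only: max(74/6, 13/4) = 12.33 servings → $4.93.
spinach only: max(74/20, 13/2) = 6.5 servings → $7.80.
carrots + spinach with both tight: 1.647 servings and 3.206 servings → $4.51.
So the least-cost plan costs $4.51.

$4.51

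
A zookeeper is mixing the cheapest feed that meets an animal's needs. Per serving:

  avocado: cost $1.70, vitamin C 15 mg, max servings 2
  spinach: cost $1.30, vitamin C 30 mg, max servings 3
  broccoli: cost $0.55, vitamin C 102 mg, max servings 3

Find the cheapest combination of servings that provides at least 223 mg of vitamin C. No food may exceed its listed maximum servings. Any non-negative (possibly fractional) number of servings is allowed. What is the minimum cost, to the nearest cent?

$1.20

Cost per mg of vitamin C: broccoli $0.0054, spinach $0.0433, avocado $0.1133.
Take 2.186 servings of broccoli: +223.0 mg vitamin C for $1.20 (total $1.20, still need 0.0 mg).
Greedy by cheapest-per-mg is optimal for a single linear constraint, so the minimum cost is $1.20.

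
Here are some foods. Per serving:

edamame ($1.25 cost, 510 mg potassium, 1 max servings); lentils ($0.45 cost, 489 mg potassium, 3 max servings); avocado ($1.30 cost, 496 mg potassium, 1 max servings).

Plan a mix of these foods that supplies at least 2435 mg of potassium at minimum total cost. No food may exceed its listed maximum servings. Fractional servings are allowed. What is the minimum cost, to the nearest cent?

$3.80

Cost per mg of potassium: lentils $0.0009, edamame $0.0025, avocado $0.0026.
Take 3 servings of lentils: +1467.0 mg potassium for $1.35 (total $1.35, still need 968.0 mg).
Take 1 serving of edamame: +510.0 mg potassium for $1.25 (total $2.60, still need 458.0 mg).
Take 0.9234 servings of avocado: +458.0 mg potassium for $1.20 (total $3.80, still need 0.0 mg).
Greedy by cheapest-per-mg is optimal for a single linear constraint, so the minimum cost is $3.80.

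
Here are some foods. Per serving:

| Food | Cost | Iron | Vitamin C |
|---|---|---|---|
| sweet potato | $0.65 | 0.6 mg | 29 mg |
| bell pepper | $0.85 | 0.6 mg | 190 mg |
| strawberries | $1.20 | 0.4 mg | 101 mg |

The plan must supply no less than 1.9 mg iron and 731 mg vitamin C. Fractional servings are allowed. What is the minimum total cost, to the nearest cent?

Compare the cost at each extreme point of the feasible region.
sweet potato only: max(1.9/0.6, 731/29) = 25.21 servings → $16.38.
bell pepper only: max(1.9/0.6, 731/190) = 3.847 servings → $3.27.
strawberries only: max(1.9/0.4, 731/101) = 7.238 servings → $8.69.
sweet potato + bell pepper: intersection lies outside the first quadrant.
sweet potato + strawberries: the both-tight solution has a negative serving — not a feasible corner.
bell pepper + strawberries: intersection lies outside the first quadrant.
The minimum over all feasible corners is $3.27.

$3.27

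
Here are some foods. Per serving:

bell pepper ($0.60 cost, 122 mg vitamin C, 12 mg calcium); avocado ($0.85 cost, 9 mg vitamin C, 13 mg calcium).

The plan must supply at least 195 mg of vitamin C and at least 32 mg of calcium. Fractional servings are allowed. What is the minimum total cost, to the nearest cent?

An LP optimum is at a vertex; with two nutrient constraints at most two foods are used. Check each candidate.
bell pepper only: max(195/122, 32/12) = 2.667 servings → $1.60.
avocado only: max(195/9, 32/13) = 21.67 servings → $18.42.
bell pepper + avocado with both tight: 1.52 servings and 1.058 servings → $1.81.
So the least-cost plan costs $1.60.

$1.60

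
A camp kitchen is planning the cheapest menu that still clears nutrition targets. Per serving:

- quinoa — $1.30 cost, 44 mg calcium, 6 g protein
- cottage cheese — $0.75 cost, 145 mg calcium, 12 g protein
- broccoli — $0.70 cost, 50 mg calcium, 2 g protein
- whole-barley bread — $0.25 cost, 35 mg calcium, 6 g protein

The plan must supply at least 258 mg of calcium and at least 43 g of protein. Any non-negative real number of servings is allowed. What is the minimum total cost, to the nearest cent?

$1.82

Check every corner: each single food scaled to meet both minima, and each pair solved so both constraints bind.
quinoa only: max(258/44, 43/6) = 7.167 servings → $9.32.
cottage cheese only: max(258/145, 43/12) = 3.583 servings → $2.69.
broccoli only: max(258/50, 43/2) = 21.5 servings → $15.05.
whole-barley bread only: max(258/35, 43/6) = 7.371 servings → $1.84.
quinoa + cottage cheese with both targets exact would need a negative amount; discard.
quinoa + broccoli: intersection lies outside the first quadrant.
quinoa + whole-barley bread with both tight: 0.7963 servings and 6.37 servings → $2.63.
cottage cheese + broccoli: intersection lies outside the first quadrant.
cottage cheese + whole-barley bread with both tight: 0.09556 servings and 6.976 servings → $1.82.
broccoli + whole-barley bread with both tight: 0.187 servings and 7.104 servings → $1.91.
So the least-cost plan costs $1.82.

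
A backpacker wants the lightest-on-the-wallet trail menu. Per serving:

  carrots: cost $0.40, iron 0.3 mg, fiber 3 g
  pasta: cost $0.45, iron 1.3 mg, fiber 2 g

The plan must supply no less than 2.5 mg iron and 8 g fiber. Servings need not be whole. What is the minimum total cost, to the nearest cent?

This is a tiny linear program; its minimum lies at a vertex of the feasible set. List the vertices and price them.
carrots only: max(2.5/0.3, 8/3) = 8.333 servings → $3.33.
pasta only: max(2.5/1.3, 8/2) = 4 servings → $1.80.
carrots + pasta with both tight: 1.636 servings and 1.545 servings → $1.35.
The minimum over all feasible corners is $1.35.

$1.35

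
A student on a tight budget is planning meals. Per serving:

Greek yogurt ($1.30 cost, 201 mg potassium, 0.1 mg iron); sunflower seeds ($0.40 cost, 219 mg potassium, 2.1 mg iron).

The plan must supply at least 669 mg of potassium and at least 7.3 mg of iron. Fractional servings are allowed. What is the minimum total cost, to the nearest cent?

$1.39

This is a tiny linear program; its minimum lies at a vertex of the feasible set. List the vertices and price them.
Greek yogurt only: max(669/201, 7.3/0.1) = 73 servings → $94.90.
sunflower seeds only: max(669/219, 7.3/2.1) = 3.476 servings → $1.39.
Greek yogurt + sunflower seeds with both targets exact would need a negative amount; discard.
So the least-cost plan costs $1.39.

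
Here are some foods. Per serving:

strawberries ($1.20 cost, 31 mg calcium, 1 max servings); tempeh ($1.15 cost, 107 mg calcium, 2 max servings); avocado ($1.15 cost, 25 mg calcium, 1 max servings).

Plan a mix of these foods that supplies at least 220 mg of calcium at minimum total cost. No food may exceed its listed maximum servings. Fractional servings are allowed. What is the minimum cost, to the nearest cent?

$2.53

Cost per mg of calcium: tempeh $0.0107, strawberries $0.0387, avocado $0.0460.
Take 2 servings of tempeh: +214.0 mg calcium for $2.30 (total $2.30, still need 6.0 mg).
Take 0.1935 servings of strawberries: +6.0 mg calcium for $0.23 (total $2.53, still need 0.0 mg).
Filling from the cheapest source first is optimal under one linear minimum: $2.53.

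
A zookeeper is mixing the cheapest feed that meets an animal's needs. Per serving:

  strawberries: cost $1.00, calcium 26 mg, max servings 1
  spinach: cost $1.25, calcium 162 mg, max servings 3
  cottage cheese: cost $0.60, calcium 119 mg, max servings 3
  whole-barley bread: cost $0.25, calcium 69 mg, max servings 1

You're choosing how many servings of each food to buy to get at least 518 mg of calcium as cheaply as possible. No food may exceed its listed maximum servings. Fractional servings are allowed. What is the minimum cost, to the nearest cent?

Cost per mg of calcium: whole-barley bread $0.0036, cottage cheese $0.0050, spinach $0.0077, strawberries $0.0385.
Take 1 serving of whole-barley bread: +69.0 mg calcium for $0.25 (total $0.25, still need 449.0 mg).
Take 3 servings of cottage cheese: +357.0 mg calcium for $1.80 (total $2.05, still need 92.0 mg).
Take 0.5679 servings of spinach: +92.0 mg calcium for $0.71 (total $2.76, still need 0.0 mg).
Filling from the cheapest source first is optimal under one linear minimum: $2.76.

$2.76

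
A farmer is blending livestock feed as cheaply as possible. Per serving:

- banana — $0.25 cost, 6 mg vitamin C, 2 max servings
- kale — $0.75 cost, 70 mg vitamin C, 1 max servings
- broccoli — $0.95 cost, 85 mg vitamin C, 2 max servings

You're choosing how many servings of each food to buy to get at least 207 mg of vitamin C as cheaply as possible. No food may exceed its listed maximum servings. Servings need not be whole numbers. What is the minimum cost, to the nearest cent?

Cost per mg of vitamin C: kale $0.0107, broccoli $0.0112, banana $0.0417.
Take 1 serving of kale: +70.0 mg vitamin C for $0.75 (total $0.75, still need 137.0 mg).
Take 1.612 servings of broccoli: +137.0 mg vitamin C for $1.53 (total $2.28, still need 0.0 mg).
Filling from the cheapest source first is optimal under one linear minimum: $2.28.

$2.28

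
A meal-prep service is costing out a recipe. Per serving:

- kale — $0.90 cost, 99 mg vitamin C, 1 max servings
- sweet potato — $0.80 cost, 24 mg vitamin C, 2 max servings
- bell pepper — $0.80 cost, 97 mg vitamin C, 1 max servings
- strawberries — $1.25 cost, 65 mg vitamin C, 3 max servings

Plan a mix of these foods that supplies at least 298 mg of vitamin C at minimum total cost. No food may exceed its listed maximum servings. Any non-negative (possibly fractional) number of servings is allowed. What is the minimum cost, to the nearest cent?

$3.66

Cost per mg of vitamin C: bell pepper $0.0082, kale $0.0091, strawberries $0.0192, sweet potato $0.0333.
Take 1 serving of bell pepper: +97.0 mg vitamin C for $0.80 (total $0.80, still need 201.0 mg).
Take 1 serving of kale: +99.0 mg vitamin C for $0.90 (total $1.70, still need 102.0 mg).
Take 1.569 servings of strawberries: +102.0 mg vitamin C for $1.96 (total $3.66, still need 0.0 mg).
Filling from the cheapest source first is optimal under one linear minimum: $3.66.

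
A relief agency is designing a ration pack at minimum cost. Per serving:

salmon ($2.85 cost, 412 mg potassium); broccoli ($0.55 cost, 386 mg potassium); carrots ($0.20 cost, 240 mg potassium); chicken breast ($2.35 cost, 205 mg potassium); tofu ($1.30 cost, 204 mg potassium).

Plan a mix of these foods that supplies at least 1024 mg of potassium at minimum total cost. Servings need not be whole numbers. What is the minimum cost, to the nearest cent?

$0.85

Cost per mg of potassium: carrots $0.0008, broccoli $0.0014, tofu $0.0064, salmon $0.0069, chicken breast $0.0115.
With no serving limits, use only carrots: 1024 mg / 240 mg = 4.267 servings × $0.20 = $0.85.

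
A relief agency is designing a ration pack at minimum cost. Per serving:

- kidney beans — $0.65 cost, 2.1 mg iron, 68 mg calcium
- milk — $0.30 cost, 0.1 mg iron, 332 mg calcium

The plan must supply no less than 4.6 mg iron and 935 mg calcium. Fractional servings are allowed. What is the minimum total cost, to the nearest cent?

$2.07

This is a tiny linear program; its minimum lies at a vertex of the feasible set. List the vertices and price them.
kidney beans only: max(4.6/2.1, 935/68) = 13.75 servings → $8.94.
milk only: max(4.6/0.1, 935/332) = 46 servings → $13.80.
kidney beans + milk with both tight: 2.077 servings and 2.391 servings → $2.07.
The minimum over all feasible corners is $2.07.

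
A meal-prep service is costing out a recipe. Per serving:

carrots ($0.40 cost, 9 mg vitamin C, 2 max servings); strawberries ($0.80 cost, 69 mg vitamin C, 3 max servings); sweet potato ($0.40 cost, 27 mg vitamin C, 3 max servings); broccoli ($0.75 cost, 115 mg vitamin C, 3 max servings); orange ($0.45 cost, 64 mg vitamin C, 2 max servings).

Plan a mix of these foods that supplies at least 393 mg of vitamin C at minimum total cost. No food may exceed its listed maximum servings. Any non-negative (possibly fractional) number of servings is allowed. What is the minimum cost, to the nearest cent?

Cost per mg of vitamin C: broccoli $0.0065, orange $0.0070, strawberries $0.0116, sweet potato $0.0148, carrots $0.0444.
Take 3 servings of broccoli: +345.0 mg vitamin C for $2.25 (total $2.25, still need 48.0 mg).
Take 0.75 servings of orange: +48.0 mg vitamin C for $0.34 (total $2.59, still need 0.0 mg).
Greedy by cheapest-per-mg is optimal for a single linear constraint, so the minimum cost is $2.59.

$2.59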